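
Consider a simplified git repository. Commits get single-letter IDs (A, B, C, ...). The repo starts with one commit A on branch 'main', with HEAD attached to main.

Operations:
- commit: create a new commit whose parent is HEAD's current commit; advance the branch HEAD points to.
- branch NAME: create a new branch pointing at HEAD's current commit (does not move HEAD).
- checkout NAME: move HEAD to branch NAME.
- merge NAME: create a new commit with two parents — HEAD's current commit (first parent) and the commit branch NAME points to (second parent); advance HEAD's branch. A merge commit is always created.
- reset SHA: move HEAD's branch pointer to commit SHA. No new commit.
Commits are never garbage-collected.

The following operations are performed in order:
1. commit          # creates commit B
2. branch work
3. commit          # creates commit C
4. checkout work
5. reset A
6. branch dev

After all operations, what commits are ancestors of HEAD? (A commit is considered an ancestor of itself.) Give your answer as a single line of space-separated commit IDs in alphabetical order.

After op 1 (commit): HEAD=main@B [main=B]
After op 2 (branch): HEAD=main@B [main=B work=B]
After op 3 (commit): HEAD=main@C [main=C work=B]
After op 4 (checkout): HEAD=work@B [main=C work=B]
After op 5 (reset): HEAD=work@A [main=C work=A]
After op 6 (branch): HEAD=work@A [dev=A main=C work=A]

Answer: A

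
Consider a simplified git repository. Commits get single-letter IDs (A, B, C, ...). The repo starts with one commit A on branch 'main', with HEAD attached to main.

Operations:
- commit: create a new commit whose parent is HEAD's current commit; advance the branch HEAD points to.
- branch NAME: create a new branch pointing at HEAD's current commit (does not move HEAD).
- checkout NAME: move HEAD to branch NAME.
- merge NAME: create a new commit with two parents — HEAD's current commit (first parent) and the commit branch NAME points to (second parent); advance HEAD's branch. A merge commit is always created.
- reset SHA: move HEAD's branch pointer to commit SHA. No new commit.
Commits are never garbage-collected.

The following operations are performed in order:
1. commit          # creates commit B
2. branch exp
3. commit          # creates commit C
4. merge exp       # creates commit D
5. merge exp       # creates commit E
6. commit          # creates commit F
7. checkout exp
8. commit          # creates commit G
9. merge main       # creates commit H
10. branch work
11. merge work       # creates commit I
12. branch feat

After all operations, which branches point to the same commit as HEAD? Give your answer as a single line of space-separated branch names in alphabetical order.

Answer: exp feat

Derivation:
After op 1 (commit): HEAD=main@B [main=B]
After op 2 (branch): HEAD=main@B [exp=B main=B]
After op 3 (commit): HEAD=main@C [exp=B main=C]
After op 4 (merge): HEAD=main@D [exp=B main=D]
After op 5 (merge): HEAD=main@E [exp=B main=E]
After op 6 (commit): HEAD=main@F [exp=B main=F]
After op 7 (checkout): HEAD=exp@B [exp=B main=F]
After op 8 (commit): HEAD=exp@G [exp=G main=F]
After op 9 (merge): HEAD=exp@H [exp=H main=F]
After op 10 (branch): HEAD=exp@H [exp=H main=F work=H]
After op 11 (merge): HEAD=exp@I [exp=I main=F work=H]
After op 12 (branch): HEAD=exp@I [exp=I feat=I main=F work=H]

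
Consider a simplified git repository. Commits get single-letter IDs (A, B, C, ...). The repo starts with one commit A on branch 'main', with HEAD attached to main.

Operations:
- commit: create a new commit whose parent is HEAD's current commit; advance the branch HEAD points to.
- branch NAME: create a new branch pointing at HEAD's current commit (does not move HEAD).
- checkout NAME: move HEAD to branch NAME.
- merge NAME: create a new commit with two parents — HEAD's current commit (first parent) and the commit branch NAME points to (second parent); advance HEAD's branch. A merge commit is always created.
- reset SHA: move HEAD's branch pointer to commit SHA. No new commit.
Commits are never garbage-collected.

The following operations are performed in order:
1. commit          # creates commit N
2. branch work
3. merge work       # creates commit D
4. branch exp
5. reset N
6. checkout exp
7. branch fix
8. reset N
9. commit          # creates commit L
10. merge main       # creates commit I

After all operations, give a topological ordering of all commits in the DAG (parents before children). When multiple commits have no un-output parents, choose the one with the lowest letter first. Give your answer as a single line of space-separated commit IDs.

Answer: A N D L I

Derivation:
After op 1 (commit): HEAD=main@N [main=N]
After op 2 (branch): HEAD=main@N [main=N work=N]
After op 3 (merge): HEAD=main@D [main=D work=N]
After op 4 (branch): HEAD=main@D [exp=D main=D work=N]
After op 5 (reset): HEAD=main@N [exp=D main=N work=N]
After op 6 (checkout): HEAD=exp@D [exp=D main=N work=N]
After op 7 (branch): HEAD=exp@D [exp=D fix=D main=N work=N]
After op 8 (reset): HEAD=exp@N [exp=N fix=D main=N work=N]
After op 9 (commit): HEAD=exp@L [exp=L fix=D main=N work=N]
After op 10 (merge): HEAD=exp@I [exp=I fix=D main=N work=N]
commit A: parents=[]
commit D: parents=['N', 'N']
commit I: parents=['L', 'N']
commit L: parents=['N']
commit N: parents=['A']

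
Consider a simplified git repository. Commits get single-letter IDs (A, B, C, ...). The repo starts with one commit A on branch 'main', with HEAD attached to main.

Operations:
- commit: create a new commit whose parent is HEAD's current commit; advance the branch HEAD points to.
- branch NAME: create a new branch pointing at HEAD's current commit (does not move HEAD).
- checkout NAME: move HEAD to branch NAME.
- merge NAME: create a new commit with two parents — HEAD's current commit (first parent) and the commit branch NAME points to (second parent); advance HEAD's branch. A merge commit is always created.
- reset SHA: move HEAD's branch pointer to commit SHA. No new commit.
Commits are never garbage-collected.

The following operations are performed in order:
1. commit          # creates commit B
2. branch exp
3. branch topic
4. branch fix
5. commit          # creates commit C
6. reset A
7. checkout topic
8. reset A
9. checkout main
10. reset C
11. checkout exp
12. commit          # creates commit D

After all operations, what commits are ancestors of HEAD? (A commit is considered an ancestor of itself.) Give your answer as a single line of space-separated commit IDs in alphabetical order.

Answer: A B D

Derivation:
After op 1 (commit): HEAD=main@B [main=B]
After op 2 (branch): HEAD=main@B [exp=B main=B]
After op 3 (branch): HEAD=main@B [exp=B main=B topic=B]
After op 4 (branch): HEAD=main@B [exp=B fix=B main=B topic=B]
After op 5 (commit): HEAD=main@C [exp=B fix=B main=C topic=B]
After op 6 (reset): HEAD=main@A [exp=B fix=B main=A topic=B]
After op 7 (checkout): HEAD=topic@B [exp=B fix=B main=A topic=B]
After op 8 (reset): HEAD=topic@A [exp=B fix=B main=A topic=A]
After op 9 (checkout): HEAD=main@A [exp=B fix=B main=A topic=A]
After op 10 (reset): HEAD=main@C [exp=B fix=B main=C topic=A]
After op 11 (checkout): HEAD=exp@B [exp=B fix=B main=C topic=A]
After op 12 (commit): HEAD=exp@D [exp=D fix=B main=C topic=A]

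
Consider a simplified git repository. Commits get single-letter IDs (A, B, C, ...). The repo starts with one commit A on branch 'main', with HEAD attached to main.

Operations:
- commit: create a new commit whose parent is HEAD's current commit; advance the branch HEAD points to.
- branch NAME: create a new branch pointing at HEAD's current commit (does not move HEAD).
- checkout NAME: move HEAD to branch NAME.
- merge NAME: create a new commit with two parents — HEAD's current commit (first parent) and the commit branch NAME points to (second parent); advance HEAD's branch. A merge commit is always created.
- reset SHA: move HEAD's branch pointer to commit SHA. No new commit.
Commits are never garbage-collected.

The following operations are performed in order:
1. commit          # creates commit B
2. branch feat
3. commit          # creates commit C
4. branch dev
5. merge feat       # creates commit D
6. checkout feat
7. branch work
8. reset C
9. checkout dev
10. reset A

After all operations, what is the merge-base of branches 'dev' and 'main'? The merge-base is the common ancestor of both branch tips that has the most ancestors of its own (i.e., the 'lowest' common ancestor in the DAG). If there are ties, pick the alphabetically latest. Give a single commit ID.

Answer: A

Derivation:
After op 1 (commit): HEAD=main@B [main=B]
After op 2 (branch): HEAD=main@B [feat=B main=B]
After op 3 (commit): HEAD=main@C [feat=B main=C]
After op 4 (branch): HEAD=main@C [dev=C feat=B main=C]
After op 5 (merge): HEAD=main@D [dev=C feat=B main=D]
After op 6 (checkout): HEAD=feat@B [dev=C feat=B main=D]
After op 7 (branch): HEAD=feat@B [dev=C feat=B main=D work=B]
After op 8 (reset): HEAD=feat@C [dev=C feat=C main=D work=B]
After op 9 (checkout): HEAD=dev@C [dev=C feat=C main=D work=B]
After op 10 (reset): HEAD=dev@A [dev=A feat=C main=D work=B]
ancestors(dev=A): ['A']
ancestors(main=D): ['A', 'B', 'C', 'D']
common: ['A']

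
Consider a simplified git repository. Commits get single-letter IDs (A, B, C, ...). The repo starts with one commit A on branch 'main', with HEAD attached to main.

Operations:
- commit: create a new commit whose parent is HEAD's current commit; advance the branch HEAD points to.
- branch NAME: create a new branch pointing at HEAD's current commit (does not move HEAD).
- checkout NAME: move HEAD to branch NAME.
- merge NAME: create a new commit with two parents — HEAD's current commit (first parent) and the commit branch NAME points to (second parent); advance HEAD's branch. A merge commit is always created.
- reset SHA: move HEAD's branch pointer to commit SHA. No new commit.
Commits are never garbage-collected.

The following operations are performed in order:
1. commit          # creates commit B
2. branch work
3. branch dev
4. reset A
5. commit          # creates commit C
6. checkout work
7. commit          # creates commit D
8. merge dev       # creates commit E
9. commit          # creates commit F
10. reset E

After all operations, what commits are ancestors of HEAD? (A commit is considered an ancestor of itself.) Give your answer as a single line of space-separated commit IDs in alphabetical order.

After op 1 (commit): HEAD=main@B [main=B]
After op 2 (branch): HEAD=main@B [main=B work=B]
After op 3 (branch): HEAD=main@B [dev=B main=B work=B]
After op 4 (reset): HEAD=main@A [dev=B main=A work=B]
After op 5 (commit): HEAD=main@C [dev=B main=C work=B]
After op 6 (checkout): HEAD=work@B [dev=B main=C work=B]
After op 7 (commit): HEAD=work@D [dev=B main=C work=D]
After op 8 (merge): HEAD=work@E [dev=B main=C work=E]
After op 9 (commit): HEAD=work@F [dev=B main=C work=F]
After op 10 (reset): HEAD=work@E [dev=B main=C work=E]

Answer: A B D E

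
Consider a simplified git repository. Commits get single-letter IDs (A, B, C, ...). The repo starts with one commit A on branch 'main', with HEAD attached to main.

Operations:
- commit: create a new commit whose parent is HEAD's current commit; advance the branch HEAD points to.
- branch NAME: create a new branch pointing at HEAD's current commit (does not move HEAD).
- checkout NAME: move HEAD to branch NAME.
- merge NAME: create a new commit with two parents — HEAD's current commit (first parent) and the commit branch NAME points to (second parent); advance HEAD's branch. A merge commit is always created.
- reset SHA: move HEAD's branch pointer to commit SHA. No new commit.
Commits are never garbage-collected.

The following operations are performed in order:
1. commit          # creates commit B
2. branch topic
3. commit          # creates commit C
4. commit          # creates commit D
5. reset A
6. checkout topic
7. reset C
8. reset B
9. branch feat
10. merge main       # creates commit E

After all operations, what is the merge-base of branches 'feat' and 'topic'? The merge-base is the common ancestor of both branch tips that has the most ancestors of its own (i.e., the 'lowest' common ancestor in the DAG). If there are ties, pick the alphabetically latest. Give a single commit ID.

Answer: B

Derivation:
After op 1 (commit): HEAD=main@B [main=B]
After op 2 (branch): HEAD=main@B [main=B topic=B]
After op 3 (commit): HEAD=main@C [main=C topic=B]
After op 4 (commit): HEAD=main@D [main=D topic=B]
After op 5 (reset): HEAD=main@A [main=A topic=B]
After op 6 (checkout): HEAD=topic@B [main=A topic=B]
After op 7 (reset): HEAD=topic@C [main=A topic=C]
After op 8 (reset): HEAD=topic@B [main=A topic=B]
After op 9 (branch): HEAD=topic@B [feat=B main=A topic=B]
After op 10 (merge): HEAD=topic@E [feat=B main=A topic=E]
ancestors(feat=B): ['A', 'B']
ancestors(topic=E): ['A', 'B', 'E']
common: ['A', 'B']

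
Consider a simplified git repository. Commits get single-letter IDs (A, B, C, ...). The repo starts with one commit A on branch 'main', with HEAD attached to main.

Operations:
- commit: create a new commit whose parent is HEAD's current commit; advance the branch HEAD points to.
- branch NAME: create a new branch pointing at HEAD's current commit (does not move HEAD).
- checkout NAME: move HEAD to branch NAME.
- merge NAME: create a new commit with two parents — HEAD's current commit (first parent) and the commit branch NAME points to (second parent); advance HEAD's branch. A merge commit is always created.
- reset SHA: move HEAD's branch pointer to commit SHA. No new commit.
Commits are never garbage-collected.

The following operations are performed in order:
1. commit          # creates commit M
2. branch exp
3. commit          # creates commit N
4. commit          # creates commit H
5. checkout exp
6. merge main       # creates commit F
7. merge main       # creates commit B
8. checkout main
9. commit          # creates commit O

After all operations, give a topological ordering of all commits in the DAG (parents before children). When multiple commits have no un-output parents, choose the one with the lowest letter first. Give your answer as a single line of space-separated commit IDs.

After op 1 (commit): HEAD=main@M [main=M]
After op 2 (branch): HEAD=main@M [exp=M main=M]
After op 3 (commit): HEAD=main@N [exp=M main=N]
After op 4 (commit): HEAD=main@H [exp=M main=H]
After op 5 (checkout): HEAD=exp@M [exp=M main=H]
After op 6 (merge): HEAD=exp@F [exp=F main=H]
After op 7 (merge): HEAD=exp@B [exp=B main=H]
After op 8 (checkout): HEAD=main@H [exp=B main=H]
After op 9 (commit): HEAD=main@O [exp=B main=O]
commit A: parents=[]
commit B: parents=['F', 'H']
commit F: parents=['M', 'H']
commit H: parents=['N']
commit M: parents=['A']
commit N: parents=['M']
commit O: parents=['H']

Answer: A M N H F B O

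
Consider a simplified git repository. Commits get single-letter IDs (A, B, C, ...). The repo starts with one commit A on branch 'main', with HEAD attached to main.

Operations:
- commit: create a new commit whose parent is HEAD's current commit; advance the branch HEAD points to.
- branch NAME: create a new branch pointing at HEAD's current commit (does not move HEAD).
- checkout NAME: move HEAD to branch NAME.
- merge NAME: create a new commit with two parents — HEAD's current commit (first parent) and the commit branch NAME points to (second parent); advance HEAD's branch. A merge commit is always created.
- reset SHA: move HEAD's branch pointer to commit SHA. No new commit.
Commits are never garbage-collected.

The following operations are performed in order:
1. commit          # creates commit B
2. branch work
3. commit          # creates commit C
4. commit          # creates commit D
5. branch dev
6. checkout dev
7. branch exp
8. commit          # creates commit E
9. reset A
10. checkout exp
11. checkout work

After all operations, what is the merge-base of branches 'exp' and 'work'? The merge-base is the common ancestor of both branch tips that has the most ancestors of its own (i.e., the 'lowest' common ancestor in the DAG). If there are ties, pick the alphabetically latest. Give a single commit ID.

After op 1 (commit): HEAD=main@B [main=B]
After op 2 (branch): HEAD=main@B [main=B work=B]
After op 3 (commit): HEAD=main@C [main=C work=B]
After op 4 (commit): HEAD=main@D [main=D work=B]
After op 5 (branch): HEAD=main@D [dev=D main=D work=B]
After op 6 (checkout): HEAD=dev@D [dev=D main=D work=B]
After op 7 (branch): HEAD=dev@D [dev=D exp=D main=D work=B]
After op 8 (commit): HEAD=dev@E [dev=E exp=D main=D work=B]
After op 9 (reset): HEAD=dev@A [dev=A exp=D main=D work=B]
After op 10 (checkout): HEAD=exp@D [dev=A exp=D main=D work=B]
After op 11 (checkout): HEAD=work@B [dev=A exp=D main=D work=B]
ancestors(exp=D): ['A', 'B', 'C', 'D']
ancestors(work=B): ['A', 'B']
common: ['A', 'B']

Answer: B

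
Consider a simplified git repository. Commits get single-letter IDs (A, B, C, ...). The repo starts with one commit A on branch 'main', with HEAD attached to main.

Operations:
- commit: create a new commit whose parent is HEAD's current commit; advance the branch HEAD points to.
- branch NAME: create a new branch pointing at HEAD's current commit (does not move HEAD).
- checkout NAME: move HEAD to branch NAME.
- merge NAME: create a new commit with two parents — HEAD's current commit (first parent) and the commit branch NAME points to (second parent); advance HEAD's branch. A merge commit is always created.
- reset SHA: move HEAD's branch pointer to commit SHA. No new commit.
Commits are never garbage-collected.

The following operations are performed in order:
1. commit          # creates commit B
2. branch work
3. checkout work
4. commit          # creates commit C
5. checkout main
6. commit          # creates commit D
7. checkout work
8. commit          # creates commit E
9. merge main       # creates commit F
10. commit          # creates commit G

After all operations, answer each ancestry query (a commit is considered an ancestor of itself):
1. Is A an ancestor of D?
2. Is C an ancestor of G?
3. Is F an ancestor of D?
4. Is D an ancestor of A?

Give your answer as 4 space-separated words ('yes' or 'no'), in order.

Answer: yes yes no no

Derivation:
After op 1 (commit): HEAD=main@B [main=B]
After op 2 (branch): HEAD=main@B [main=B work=B]
After op 3 (checkout): HEAD=work@B [main=B work=B]
After op 4 (commit): HEAD=work@C [main=B work=C]
After op 5 (checkout): HEAD=main@B [main=B work=C]
After op 6 (commit): HEAD=main@D [main=D work=C]
After op 7 (checkout): HEAD=work@C [main=D work=C]
After op 8 (commit): HEAD=work@E [main=D work=E]
After op 9 (merge): HEAD=work@F [main=D work=F]
After op 10 (commit): HEAD=work@G [main=D work=G]
ancestors(D) = {A,B,D}; A in? yes
ancestors(G) = {A,B,C,D,E,F,G}; C in? yes
ancestors(D) = {A,B,D}; F in? no
ancestors(A) = {A}; D in? no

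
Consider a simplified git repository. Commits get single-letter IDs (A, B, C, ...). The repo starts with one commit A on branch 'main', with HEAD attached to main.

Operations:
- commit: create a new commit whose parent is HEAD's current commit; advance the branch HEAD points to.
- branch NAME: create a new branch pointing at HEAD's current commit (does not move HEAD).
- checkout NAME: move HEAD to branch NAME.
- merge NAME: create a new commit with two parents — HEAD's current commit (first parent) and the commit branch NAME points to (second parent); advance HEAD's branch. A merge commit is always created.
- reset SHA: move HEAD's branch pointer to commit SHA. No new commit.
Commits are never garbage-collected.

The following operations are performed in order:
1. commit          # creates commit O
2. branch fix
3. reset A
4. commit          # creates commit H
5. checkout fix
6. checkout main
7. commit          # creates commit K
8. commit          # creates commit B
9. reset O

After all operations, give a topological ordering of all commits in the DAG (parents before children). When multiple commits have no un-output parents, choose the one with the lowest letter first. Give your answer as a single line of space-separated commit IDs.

Answer: A H K B O

Derivation:
After op 1 (commit): HEAD=main@O [main=O]
After op 2 (branch): HEAD=main@O [fix=O main=O]
After op 3 (reset): HEAD=main@A [fix=O main=A]
After op 4 (commit): HEAD=main@H [fix=O main=H]
After op 5 (checkout): HEAD=fix@O [fix=O main=H]
After op 6 (checkout): HEAD=main@H [fix=O main=H]
After op 7 (commit): HEAD=main@K [fix=O main=K]
After op 8 (commit): HEAD=main@B [fix=O main=B]
After op 9 (reset): HEAD=main@O [fix=O main=O]
commit A: parents=[]
commit B: parents=['K']
commit H: parents=['A']
commit K: parents=['H']
commit O: parents=['A']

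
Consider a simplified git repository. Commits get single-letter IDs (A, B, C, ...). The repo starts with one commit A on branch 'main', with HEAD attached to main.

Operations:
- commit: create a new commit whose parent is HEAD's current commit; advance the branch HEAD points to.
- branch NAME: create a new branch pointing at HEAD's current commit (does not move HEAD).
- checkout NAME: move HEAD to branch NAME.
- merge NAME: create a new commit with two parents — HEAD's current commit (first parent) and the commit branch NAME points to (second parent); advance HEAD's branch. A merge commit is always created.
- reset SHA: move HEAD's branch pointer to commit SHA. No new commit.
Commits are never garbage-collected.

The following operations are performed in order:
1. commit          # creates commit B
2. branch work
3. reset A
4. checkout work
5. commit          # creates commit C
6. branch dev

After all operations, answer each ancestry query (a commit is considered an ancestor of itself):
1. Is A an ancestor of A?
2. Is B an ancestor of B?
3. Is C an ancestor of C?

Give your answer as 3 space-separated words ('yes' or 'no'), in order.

Answer: yes yes yes

Derivation:
After op 1 (commit): HEAD=main@B [main=B]
After op 2 (branch): HEAD=main@B [main=B work=B]
After op 3 (reset): HEAD=main@A [main=A work=B]
After op 4 (checkout): HEAD=work@B [main=A work=B]
After op 5 (commit): HEAD=work@C [main=A work=C]
After op 6 (branch): HEAD=work@C [dev=C main=A work=C]
ancestors(A) = {A}; A in? yes
ancestors(B) = {A,B}; B in? yes
ancestors(C) = {A,B,C}; C in? yes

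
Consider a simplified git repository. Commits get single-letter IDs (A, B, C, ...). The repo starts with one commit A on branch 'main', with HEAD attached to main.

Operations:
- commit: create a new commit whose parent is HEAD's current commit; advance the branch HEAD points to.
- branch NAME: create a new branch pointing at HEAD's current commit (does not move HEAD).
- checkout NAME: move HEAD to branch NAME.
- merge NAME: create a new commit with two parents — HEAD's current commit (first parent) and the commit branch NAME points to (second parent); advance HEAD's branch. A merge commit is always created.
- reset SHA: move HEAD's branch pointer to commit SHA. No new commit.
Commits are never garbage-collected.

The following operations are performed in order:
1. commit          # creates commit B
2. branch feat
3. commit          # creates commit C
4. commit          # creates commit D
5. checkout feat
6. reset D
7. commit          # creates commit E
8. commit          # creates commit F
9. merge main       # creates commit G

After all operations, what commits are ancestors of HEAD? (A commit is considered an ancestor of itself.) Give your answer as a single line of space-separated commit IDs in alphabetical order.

Answer: A B C D E F G

Derivation:
After op 1 (commit): HEAD=main@B [main=B]
After op 2 (branch): HEAD=main@B [feat=B main=B]
After op 3 (commit): HEAD=main@C [feat=B main=C]
After op 4 (commit): HEAD=main@D [feat=B main=D]
After op 5 (checkout): HEAD=feat@B [feat=B main=D]
After op 6 (reset): HEAD=feat@D [feat=D main=D]
After op 7 (commit): HEAD=feat@E [feat=E main=D]
After op 8 (commit): HEAD=feat@F [feat=F main=D]
After op 9 (merge): HEAD=feat@G [feat=G main=D]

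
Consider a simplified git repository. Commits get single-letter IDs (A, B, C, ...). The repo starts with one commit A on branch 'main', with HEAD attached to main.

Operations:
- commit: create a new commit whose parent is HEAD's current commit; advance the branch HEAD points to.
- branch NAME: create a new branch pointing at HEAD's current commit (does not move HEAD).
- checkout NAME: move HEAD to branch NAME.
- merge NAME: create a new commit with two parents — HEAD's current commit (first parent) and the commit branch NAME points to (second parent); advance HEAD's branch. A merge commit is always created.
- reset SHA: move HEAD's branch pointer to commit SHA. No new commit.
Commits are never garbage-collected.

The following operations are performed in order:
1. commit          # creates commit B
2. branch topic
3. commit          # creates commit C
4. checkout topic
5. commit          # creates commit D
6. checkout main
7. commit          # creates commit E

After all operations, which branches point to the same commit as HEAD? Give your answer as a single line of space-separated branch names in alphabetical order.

After op 1 (commit): HEAD=main@B [main=B]
After op 2 (branch): HEAD=main@B [main=B topic=B]
After op 3 (commit): HEAD=main@C [main=C topic=B]
After op 4 (checkout): HEAD=topic@B [main=C topic=B]
After op 5 (commit): HEAD=topic@D [main=C topic=D]
After op 6 (checkout): HEAD=main@C [main=C topic=D]
After op 7 (commit): HEAD=main@E [main=E topic=D]

Answer: main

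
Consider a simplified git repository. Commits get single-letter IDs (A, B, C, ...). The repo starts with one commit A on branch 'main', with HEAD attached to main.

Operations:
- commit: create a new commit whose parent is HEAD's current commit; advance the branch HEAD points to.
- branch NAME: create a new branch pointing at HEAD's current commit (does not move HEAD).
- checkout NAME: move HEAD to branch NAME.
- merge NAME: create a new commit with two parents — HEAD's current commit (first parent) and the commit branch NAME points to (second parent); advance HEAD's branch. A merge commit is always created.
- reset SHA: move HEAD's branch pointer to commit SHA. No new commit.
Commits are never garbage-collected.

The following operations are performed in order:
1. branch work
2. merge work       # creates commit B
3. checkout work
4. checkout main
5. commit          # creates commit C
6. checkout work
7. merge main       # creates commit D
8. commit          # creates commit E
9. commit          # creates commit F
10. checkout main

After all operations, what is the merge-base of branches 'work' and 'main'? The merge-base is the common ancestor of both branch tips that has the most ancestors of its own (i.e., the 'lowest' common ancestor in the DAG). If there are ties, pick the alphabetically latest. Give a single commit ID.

After op 1 (branch): HEAD=main@A [main=A work=A]
After op 2 (merge): HEAD=main@B [main=B work=A]
After op 3 (checkout): HEAD=work@A [main=B work=A]
After op 4 (checkout): HEAD=main@B [main=B work=A]
After op 5 (commit): HEAD=main@C [main=C work=A]
After op 6 (checkout): HEAD=work@A [main=C work=A]
After op 7 (merge): HEAD=work@D [main=C work=D]
After op 8 (commit): HEAD=work@E [main=C work=E]
After op 9 (commit): HEAD=work@F [main=C work=F]
After op 10 (checkout): HEAD=main@C [main=C work=F]
ancestors(work=F): ['A', 'B', 'C', 'D', 'E', 'F']
ancestors(main=C): ['A', 'B', 'C']
common: ['A', 'B', 'C']

Answer: C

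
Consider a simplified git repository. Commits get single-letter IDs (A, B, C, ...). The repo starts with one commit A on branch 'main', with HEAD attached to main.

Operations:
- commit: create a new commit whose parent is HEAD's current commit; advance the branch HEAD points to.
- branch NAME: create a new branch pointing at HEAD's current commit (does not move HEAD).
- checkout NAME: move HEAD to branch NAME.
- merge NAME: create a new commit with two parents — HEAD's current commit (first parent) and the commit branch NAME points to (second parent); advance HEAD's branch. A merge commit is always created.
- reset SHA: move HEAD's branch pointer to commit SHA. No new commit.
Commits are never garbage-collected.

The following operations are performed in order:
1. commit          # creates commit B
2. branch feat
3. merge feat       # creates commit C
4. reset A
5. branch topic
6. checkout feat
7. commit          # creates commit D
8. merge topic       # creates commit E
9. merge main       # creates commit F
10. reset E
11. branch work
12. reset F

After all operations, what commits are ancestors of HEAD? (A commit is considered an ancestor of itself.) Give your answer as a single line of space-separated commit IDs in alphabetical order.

Answer: A B D E F

Derivation:
After op 1 (commit): HEAD=main@B [main=B]
After op 2 (branch): HEAD=main@B [feat=B main=B]
After op 3 (merge): HEAD=main@C [feat=B main=C]
After op 4 (reset): HEAD=main@A [feat=B main=A]
After op 5 (branch): HEAD=main@A [feat=B main=A topic=A]
After op 6 (checkout): HEAD=feat@B [feat=B main=A topic=A]
After op 7 (commit): HEAD=feat@D [feat=D main=A topic=A]
After op 8 (merge): HEAD=feat@E [feat=E main=A topic=A]
After op 9 (merge): HEAD=feat@F [feat=F main=A topic=A]
After op 10 (reset): HEAD=feat@E [feat=E main=A topic=A]
After op 11 (branch): HEAD=feat@E [feat=E main=A topic=A work=E]
After op 12 (reset): HEAD=feat@F [feat=F main=A topic=A work=E]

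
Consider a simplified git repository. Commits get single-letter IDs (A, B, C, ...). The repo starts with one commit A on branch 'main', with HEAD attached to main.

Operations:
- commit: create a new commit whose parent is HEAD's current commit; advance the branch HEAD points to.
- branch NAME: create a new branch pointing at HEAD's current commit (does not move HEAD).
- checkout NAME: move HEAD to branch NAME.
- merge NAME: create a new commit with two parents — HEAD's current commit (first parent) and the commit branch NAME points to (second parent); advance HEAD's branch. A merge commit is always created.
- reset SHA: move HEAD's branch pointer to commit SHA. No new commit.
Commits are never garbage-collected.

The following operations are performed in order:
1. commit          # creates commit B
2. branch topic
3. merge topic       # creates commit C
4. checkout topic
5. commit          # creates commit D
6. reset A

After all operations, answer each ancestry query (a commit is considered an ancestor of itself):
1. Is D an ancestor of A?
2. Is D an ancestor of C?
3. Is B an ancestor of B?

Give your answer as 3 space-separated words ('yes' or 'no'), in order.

Answer: no no yes

Derivation:
After op 1 (commit): HEAD=main@B [main=B]
After op 2 (branch): HEAD=main@B [main=B topic=B]
After op 3 (merge): HEAD=main@C [main=C topic=B]
After op 4 (checkout): HEAD=topic@B [main=C topic=B]
After op 5 (commit): HEAD=topic@D [main=C topic=D]
After op 6 (reset): HEAD=topic@A [main=C topic=A]
ancestors(A) = {A}; D in? no
ancestors(C) = {A,B,C}; D in? no
ancestors(B) = {A,B}; B in? yes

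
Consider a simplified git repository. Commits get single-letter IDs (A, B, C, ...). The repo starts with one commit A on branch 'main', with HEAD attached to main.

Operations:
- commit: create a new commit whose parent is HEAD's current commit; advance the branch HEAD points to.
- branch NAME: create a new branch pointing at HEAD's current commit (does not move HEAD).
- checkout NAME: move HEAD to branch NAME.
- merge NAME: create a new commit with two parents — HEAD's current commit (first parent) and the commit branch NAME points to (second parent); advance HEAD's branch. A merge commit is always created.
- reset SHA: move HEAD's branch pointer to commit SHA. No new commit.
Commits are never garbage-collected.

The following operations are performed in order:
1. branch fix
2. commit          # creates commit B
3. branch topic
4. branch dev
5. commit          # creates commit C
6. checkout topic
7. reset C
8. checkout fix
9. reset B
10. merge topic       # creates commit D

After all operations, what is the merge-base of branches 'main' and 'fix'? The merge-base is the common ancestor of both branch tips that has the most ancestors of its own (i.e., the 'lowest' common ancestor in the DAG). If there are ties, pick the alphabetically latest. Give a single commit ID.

After op 1 (branch): HEAD=main@A [fix=A main=A]
After op 2 (commit): HEAD=main@B [fix=A main=B]
After op 3 (branch): HEAD=main@B [fix=A main=B topic=B]
After op 4 (branch): HEAD=main@B [dev=B fix=A main=B topic=B]
After op 5 (commit): HEAD=main@C [dev=B fix=A main=C topic=B]
After op 6 (checkout): HEAD=topic@B [dev=B fix=A main=C topic=B]
After op 7 (reset): HEAD=topic@C [dev=B fix=A main=C topic=C]
After op 8 (checkout): HEAD=fix@A [dev=B fix=A main=C topic=C]
After op 9 (reset): HEAD=fix@B [dev=B fix=B main=C topic=C]
After op 10 (merge): HEAD=fix@D [dev=B fix=D main=C topic=C]
ancestors(main=C): ['A', 'B', 'C']
ancestors(fix=D): ['A', 'B', 'C', 'D']
common: ['A', 'B', 'C']

Answer: C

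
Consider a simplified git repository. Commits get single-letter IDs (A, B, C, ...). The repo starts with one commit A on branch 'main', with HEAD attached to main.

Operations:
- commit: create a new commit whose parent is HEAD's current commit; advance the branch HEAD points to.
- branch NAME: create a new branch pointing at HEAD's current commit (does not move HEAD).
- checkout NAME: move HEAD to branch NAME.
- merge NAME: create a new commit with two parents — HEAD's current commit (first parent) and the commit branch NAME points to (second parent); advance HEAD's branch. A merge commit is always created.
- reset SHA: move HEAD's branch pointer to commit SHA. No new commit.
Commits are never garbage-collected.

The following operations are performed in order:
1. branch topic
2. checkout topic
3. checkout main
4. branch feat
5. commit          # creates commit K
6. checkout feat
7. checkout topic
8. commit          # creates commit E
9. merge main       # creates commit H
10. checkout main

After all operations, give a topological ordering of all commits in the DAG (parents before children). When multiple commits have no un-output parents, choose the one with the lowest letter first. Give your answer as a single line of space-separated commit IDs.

Answer: A E K H

Derivation:
After op 1 (branch): HEAD=main@A [main=A topic=A]
After op 2 (checkout): HEAD=topic@A [main=A topic=A]
After op 3 (checkout): HEAD=main@A [main=A topic=A]
After op 4 (branch): HEAD=main@A [feat=A main=A topic=A]
After op 5 (commit): HEAD=main@K [feat=A main=K topic=A]
After op 6 (checkout): HEAD=feat@A [feat=A main=K topic=A]
After op 7 (checkout): HEAD=topic@A [feat=A main=K topic=A]
After op 8 (commit): HEAD=topic@E [feat=A main=K topic=E]
After op 9 (merge): HEAD=topic@H [feat=A main=K topic=H]
After op 10 (checkout): HEAD=main@K [feat=A main=K topic=H]
commit A: parents=[]
commit E: parents=['A']
commit H: parents=['E', 'K']
commit K: parents=['A']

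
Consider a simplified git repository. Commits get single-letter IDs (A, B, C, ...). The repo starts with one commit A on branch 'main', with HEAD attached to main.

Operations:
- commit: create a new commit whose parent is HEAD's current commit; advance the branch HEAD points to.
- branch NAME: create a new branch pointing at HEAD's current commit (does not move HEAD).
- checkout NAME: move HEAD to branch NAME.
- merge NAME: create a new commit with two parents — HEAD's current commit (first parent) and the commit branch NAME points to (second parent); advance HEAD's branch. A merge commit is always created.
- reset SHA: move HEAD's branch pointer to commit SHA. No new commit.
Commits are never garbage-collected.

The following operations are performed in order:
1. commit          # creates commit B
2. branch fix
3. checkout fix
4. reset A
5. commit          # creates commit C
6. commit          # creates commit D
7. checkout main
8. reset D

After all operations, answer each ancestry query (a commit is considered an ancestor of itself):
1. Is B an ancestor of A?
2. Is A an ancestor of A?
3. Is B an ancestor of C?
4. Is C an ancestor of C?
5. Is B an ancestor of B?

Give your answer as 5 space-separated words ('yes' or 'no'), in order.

Answer: no yes no yes yes

Derivation:
After op 1 (commit): HEAD=main@B [main=B]
After op 2 (branch): HEAD=main@B [fix=B main=B]
After op 3 (checkout): HEAD=fix@B [fix=B main=B]
After op 4 (reset): HEAD=fix@A [fix=A main=B]
After op 5 (commit): HEAD=fix@C [fix=C main=B]
After op 6 (commit): HEAD=fix@D [fix=D main=B]
After op 7 (checkout): HEAD=main@B [fix=D main=B]
After op 8 (reset): HEAD=main@D [fix=D main=D]
ancestors(A) = {A}; B in? no
ancestors(A) = {A}; A in? yes
ancestors(C) = {A,C}; B in? no
ancestors(C) = {A,C}; C in? yes
ancestors(B) = {A,B}; B in? yes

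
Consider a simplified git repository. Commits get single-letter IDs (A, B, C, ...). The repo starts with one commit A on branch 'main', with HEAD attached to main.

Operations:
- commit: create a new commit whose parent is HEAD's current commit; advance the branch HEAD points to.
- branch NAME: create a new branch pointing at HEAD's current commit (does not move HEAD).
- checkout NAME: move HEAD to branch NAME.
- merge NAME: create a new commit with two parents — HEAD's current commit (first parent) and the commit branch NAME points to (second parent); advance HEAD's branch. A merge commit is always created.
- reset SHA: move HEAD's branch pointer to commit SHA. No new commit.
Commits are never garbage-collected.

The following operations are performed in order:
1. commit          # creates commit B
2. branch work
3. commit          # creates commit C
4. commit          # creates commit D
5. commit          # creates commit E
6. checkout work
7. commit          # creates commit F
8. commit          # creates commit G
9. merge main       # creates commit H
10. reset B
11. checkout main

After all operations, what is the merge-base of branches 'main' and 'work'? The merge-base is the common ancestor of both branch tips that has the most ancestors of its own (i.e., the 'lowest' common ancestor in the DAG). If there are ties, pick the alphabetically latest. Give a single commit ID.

After op 1 (commit): HEAD=main@B [main=B]
After op 2 (branch): HEAD=main@B [main=B work=B]
After op 3 (commit): HEAD=main@C [main=C work=B]
After op 4 (commit): HEAD=main@D [main=D work=B]
After op 5 (commit): HEAD=main@E [main=E work=B]
After op 6 (checkout): HEAD=work@B [main=E work=B]
After op 7 (commit): HEAD=work@F [main=E work=F]
After op 8 (commit): HEAD=work@G [main=E work=G]
After op 9 (merge): HEAD=work@H [main=E work=H]
After op 10 (reset): HEAD=work@B [main=E work=B]
After op 11 (checkout): HEAD=main@E [main=E work=B]
ancestors(main=E): ['A', 'B', 'C', 'D', 'E']
ancestors(work=B): ['A', 'B']
common: ['A', 'B']

Answer: B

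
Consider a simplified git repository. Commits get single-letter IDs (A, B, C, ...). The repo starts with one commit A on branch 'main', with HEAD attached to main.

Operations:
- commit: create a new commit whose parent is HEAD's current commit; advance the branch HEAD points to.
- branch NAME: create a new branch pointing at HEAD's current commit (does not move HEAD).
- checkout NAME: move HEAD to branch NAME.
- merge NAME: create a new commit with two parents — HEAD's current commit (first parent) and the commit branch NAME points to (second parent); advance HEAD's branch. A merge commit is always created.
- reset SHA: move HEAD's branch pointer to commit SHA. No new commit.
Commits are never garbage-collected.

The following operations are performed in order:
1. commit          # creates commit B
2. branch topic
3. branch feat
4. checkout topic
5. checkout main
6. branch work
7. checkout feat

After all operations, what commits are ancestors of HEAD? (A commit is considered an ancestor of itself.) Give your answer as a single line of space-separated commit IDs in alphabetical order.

Answer: A B

Derivation:
After op 1 (commit): HEAD=main@B [main=B]
After op 2 (branch): HEAD=main@B [main=B topic=B]
After op 3 (branch): HEAD=main@B [feat=B main=B topic=B]
After op 4 (checkout): HEAD=topic@B [feat=B main=B topic=B]
After op 5 (checkout): HEAD=main@B [feat=B main=B topic=B]
After op 6 (branch): HEAD=main@B [feat=B main=B topic=B work=B]
After op 7 (checkout): HEAD=feat@B [feat=B main=B topic=B work=B]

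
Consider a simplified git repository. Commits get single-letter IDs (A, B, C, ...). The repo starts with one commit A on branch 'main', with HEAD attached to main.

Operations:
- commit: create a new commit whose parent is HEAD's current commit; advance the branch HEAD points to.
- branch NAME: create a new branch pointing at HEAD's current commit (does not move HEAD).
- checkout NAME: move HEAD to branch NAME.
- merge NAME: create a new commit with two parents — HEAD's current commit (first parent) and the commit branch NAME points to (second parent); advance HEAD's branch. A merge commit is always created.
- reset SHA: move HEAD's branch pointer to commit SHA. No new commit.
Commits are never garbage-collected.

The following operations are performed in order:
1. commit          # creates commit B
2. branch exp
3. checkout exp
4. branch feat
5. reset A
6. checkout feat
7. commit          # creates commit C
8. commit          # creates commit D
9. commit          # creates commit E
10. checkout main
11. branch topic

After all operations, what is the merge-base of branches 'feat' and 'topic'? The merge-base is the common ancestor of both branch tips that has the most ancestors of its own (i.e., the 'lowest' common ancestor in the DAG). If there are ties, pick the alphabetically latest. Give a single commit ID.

Answer: B

Derivation:
After op 1 (commit): HEAD=main@B [main=B]
After op 2 (branch): HEAD=main@B [exp=B main=B]
After op 3 (checkout): HEAD=exp@B [exp=B main=B]
After op 4 (branch): HEAD=exp@B [exp=B feat=B main=B]
After op 5 (reset): HEAD=exp@A [exp=A feat=B main=B]
After op 6 (checkout): HEAD=feat@B [exp=A feat=B main=B]
After op 7 (commit): HEAD=feat@C [exp=A feat=C main=B]
After op 8 (commit): HEAD=feat@D [exp=A feat=D main=B]
After op 9 (commit): HEAD=feat@E [exp=A feat=E main=B]
After op 10 (checkout): HEAD=main@B [exp=A feat=E main=B]
After op 11 (branch): HEAD=main@B [exp=A feat=E main=B topic=B]
ancestors(feat=E): ['A', 'B', 'C', 'D', 'E']
ancestors(topic=B): ['A', 'B']
common: ['A', 'B']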